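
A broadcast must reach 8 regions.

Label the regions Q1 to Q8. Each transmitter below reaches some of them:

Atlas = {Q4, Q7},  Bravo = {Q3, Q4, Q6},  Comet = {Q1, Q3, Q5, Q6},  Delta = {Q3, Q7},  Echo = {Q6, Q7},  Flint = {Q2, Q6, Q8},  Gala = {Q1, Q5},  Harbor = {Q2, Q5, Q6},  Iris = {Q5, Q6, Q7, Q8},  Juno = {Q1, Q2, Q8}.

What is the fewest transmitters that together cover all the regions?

Atlas and Comet and Flint together: Atlas ∪ Comet ∪ Flint = {Q1, Q2, Q3, Q4, Q5, Q6, Q7, Q8} — every region is covered.
No 2 of the 10 transmitters cover everything (all 45 combinations miss at least one region), so 3 is optimal.

3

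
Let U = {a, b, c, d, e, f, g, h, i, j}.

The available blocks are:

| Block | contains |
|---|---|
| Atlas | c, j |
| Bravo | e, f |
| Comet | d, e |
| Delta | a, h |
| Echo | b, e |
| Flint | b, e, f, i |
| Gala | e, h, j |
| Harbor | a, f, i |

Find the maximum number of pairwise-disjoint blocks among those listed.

3

Atlas, Comet, Harbor are pairwise disjoint (Atlas={c,j}; Comet={d,e}; Harbor={a,f,i}).
Every remaining block overlaps one of these, and no 4 of the listed blocks are pairwise disjoint, so 3 is the maximum.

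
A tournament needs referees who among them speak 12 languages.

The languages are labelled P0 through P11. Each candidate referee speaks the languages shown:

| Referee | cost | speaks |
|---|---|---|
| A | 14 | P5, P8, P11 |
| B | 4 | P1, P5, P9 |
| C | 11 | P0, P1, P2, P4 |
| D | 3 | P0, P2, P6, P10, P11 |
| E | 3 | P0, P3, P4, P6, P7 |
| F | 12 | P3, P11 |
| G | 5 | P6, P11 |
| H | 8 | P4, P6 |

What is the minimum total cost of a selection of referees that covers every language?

A, B, D, E together cover every language (A ∪ B ∪ D ∪ E = {P0, P1, P2, P3, P4, P5, P6, P7, P8, P9, P10, P11}); total cost 14 + 4 + 3 + 3 = 24.
No covering selection has total cost below 24.

24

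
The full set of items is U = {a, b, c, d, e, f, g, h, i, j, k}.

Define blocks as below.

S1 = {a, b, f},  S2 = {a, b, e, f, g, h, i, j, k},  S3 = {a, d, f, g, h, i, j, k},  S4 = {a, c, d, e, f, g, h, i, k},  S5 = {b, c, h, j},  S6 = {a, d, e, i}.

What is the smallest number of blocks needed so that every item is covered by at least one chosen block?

S2 and S4 cover everything between them: the union {a, b, c, d, e, f, g, h, i, j, k} is all of U.
No single block has all 11 items (the largest, S2, has 9), so 2 is optimal.

2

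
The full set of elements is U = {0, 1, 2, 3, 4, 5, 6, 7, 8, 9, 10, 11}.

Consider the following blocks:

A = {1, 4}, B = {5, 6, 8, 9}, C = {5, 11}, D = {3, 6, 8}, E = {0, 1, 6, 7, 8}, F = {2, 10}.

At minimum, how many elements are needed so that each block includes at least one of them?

4

The 4 elements {1, 2, 3, 5} hit every block.
The blocks A, C, D, F are pairwise disjoint, so any hitting set needs a separate element for each — at least 4. Hence 4 is optimal.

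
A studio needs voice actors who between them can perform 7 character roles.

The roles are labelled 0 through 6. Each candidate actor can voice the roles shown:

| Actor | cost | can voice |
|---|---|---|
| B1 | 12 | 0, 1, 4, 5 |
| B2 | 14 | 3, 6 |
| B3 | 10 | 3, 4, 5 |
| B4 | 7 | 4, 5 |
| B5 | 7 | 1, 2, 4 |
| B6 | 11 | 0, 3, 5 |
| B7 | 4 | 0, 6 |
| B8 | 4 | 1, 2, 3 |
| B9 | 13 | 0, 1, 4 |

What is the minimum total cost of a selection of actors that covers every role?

15

B4, B7, B8 together cover every role (B4 ∪ B7 ∪ B8 = {0, 1, 2, 3, 4, 5, 6}); total cost 7 + 4 + 4 = 15.
No covering selection has total cost below 15.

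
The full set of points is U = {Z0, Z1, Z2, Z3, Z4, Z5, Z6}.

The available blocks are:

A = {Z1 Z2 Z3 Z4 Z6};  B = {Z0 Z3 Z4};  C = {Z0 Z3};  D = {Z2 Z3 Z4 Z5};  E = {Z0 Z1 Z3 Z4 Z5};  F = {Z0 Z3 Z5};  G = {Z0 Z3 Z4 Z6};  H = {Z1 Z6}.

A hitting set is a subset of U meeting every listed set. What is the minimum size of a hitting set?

T = {Z1, Z3} meets every block (each contains at least one member of T), and |T| = 2.
The blocks B, H are pairwise disjoint, so any hitting set needs a separate point for each — at least 2. Hence 2 is optimal.

2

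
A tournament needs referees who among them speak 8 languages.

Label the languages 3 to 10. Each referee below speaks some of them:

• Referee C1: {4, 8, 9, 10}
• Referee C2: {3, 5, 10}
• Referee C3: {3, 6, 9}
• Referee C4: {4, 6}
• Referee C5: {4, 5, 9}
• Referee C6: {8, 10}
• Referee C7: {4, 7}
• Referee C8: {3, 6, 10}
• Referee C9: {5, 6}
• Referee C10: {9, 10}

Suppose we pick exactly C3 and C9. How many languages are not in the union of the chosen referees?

Union of C3, C9 = {3, 5, 6, 9}.
Not covered: 4, 7, 8, 10 — 4 languages.

4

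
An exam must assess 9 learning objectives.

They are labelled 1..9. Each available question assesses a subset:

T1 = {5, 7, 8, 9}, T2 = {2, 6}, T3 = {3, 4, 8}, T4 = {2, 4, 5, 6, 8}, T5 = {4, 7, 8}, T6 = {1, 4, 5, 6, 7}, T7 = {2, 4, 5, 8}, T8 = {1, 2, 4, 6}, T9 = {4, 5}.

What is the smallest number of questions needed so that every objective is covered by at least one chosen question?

3

T1 and T3 and T8 together: T1 ∪ T3 ∪ T8 = {1, 2, 3, 4, 5, 6, 7, 8, 9} — every objective is covered.
Only T3 contains 3, so T3 is forced; the remaining 6 objectives need at least 2 more questions (each remaining question adds at most 4) — so at least 3 questions are needed, and 3 is optimal.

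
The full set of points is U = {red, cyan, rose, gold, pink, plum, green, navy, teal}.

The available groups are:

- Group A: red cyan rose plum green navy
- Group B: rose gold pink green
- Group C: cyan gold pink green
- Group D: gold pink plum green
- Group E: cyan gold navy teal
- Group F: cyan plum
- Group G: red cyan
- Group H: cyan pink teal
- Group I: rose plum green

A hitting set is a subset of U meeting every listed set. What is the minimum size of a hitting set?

Take T = {cyan, green}. Each listed group contains at least one of these, so T is a hitting set of size 2.
The groups E, I are pairwise disjoint, so any hitting set needs a separate point for each — at least 2. Hence 2 is optimal.

2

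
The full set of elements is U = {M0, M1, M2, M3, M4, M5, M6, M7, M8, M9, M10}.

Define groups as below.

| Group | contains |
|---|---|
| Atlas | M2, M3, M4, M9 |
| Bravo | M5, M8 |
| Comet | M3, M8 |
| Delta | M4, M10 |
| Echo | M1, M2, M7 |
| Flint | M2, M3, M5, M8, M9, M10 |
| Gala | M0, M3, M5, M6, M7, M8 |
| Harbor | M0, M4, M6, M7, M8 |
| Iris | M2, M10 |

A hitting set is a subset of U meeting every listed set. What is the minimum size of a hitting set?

3

The 3 elements {M2, M8, M10} hit every group.
The groups Bravo, Delta, Echo are pairwise disjoint, so any hitting set needs a separate element for each — at least 3. Hence 3 is optimal.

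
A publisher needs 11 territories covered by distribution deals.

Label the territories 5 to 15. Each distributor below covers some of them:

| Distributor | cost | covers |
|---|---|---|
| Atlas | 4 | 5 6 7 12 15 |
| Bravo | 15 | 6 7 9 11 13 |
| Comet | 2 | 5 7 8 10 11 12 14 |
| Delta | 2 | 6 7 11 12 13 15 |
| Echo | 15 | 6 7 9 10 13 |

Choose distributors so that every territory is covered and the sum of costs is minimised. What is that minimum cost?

19

Bravo, Comet, Delta together cover every territory (Bravo ∪ Comet ∪ Delta = {5, 6, 7, 8, 9, 10, 11, 12, 13, 14, 15}); total cost 15 + 2 + 2 = 19.
No covering selection has total cost below 19.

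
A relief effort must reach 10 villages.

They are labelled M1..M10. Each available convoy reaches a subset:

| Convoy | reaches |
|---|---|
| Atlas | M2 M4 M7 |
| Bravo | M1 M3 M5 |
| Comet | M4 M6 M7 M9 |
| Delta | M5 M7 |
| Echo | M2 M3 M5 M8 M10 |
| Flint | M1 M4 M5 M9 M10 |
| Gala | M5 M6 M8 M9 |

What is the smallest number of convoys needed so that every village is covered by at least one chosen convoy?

3

Bravo and Comet and Echo together: Bravo ∪ Comet ∪ Echo = {M1, M2, M3, M4, M5, M6, M7, M8, M9, M10} — every village is covered.
No 2 of the 7 convoys cover everything (all 21 combinations miss at least one village), so 3 is optimal.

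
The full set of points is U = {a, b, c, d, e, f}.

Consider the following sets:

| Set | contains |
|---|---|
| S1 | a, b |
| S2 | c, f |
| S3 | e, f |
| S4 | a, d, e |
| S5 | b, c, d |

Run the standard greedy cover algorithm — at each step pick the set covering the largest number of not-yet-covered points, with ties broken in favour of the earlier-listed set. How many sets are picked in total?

3

Greedy: pick S4 (covers 3 new) → pick S2 (covers 2 new) → pick S1 (covers 1 new). Total picks: 3.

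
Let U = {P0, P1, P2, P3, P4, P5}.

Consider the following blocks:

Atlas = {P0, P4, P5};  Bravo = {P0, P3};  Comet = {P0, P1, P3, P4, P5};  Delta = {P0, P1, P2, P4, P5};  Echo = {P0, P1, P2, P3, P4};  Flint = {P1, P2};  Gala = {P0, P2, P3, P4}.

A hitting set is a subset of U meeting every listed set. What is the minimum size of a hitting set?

The 2 elements {P0, P2} hit every block.
The blocks Bravo, Flint are pairwise disjoint, so any hitting set needs a separate element for each — at least 2. Hence 2 is optimal.

2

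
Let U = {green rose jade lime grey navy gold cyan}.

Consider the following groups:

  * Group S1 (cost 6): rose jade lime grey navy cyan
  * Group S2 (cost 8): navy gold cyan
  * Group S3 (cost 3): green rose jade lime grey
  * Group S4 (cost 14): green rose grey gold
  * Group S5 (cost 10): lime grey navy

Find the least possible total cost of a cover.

S2, S3 together cover every element (S2 ∪ S3 = {green, rose, jade, lime, grey, navy, gold, cyan}); total cost 8 + 3 = 11.
No covering selection has total cost below 11.

11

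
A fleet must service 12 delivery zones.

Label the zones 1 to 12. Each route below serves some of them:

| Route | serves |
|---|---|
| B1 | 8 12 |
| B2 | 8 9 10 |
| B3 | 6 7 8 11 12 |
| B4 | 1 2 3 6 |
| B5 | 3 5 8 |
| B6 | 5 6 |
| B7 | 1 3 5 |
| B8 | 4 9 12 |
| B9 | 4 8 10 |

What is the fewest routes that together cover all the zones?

5

B2 and B3 and B4 and B7 and B9 together: B2 ∪ B3 ∪ B4 ∪ B7 ∪ B9 = {1, 2, 3, 4, 5, 6, 7, 8, 9, 10, 11, 12} — every zone is covered.
No 4 of the 9 routes cover everything (all 126 combinations miss at least one zone), so 5 is optimal.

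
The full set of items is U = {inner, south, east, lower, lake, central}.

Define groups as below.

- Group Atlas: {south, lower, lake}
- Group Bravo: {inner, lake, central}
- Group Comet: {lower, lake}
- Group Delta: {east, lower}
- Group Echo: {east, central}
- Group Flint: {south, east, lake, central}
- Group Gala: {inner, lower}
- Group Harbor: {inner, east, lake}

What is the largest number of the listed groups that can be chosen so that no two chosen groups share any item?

2

Comet, Echo are pairwise disjoint (Comet={lower,lake}; Echo={east,central}).
Every remaining group overlaps one of these, and no 3 of the listed groups are pairwise disjoint, so 2 is the maximum.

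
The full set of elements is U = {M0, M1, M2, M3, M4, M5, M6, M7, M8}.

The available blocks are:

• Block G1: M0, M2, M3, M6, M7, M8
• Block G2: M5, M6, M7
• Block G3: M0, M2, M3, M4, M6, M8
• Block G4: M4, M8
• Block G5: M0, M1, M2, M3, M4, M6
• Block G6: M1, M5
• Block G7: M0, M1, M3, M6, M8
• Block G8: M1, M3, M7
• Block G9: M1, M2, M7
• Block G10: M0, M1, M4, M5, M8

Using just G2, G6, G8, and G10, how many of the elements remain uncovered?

Union of G2, G6, G8, G10 = {M0, M1, M3, M4, M5, M6, M7, M8}.
Not covered: M2 — 1 element.

1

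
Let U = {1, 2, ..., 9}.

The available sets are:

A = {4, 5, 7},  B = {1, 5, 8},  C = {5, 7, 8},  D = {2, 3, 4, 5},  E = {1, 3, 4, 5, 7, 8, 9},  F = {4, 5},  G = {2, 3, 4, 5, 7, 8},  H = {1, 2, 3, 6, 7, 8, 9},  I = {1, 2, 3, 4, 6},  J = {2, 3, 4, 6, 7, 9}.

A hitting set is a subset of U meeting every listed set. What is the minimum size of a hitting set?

T = {2, 5} meets every set (each contains at least one member of T), and |T| = 2.
The sets C, I are pairwise disjoint, so any hitting set needs a separate point for each — at least 2. Hence 2 is optimal.

2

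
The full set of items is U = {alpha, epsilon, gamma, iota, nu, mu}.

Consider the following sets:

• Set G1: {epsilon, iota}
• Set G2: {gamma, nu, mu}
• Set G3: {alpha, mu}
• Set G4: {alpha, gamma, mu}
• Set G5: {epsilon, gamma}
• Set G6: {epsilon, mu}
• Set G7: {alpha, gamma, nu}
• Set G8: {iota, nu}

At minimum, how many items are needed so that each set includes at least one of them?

3

Take H = {alpha, epsilon, nu}. Each listed set contains at least one of these, so H is a hitting set of size 3.
The sets G3, G5, G8 are pairwise disjoint, so any hitting set needs a separate item for each — at least 3. Hence 3 is optimal.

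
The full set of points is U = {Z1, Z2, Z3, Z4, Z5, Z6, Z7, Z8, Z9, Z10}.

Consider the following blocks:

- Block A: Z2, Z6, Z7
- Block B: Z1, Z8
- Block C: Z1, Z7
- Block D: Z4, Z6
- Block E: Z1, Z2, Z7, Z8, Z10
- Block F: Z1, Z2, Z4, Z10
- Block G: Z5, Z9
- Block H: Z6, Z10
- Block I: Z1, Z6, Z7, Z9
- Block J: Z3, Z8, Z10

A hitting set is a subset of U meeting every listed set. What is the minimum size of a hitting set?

T = {Z1, Z6, Z9, Z10} meets every block (each contains at least one member of T), and |T| = 4.
The blocks C, D, G, J are pairwise disjoint, so any hitting set needs a separate point for each — at least 4. Hence 4 is optimal.

4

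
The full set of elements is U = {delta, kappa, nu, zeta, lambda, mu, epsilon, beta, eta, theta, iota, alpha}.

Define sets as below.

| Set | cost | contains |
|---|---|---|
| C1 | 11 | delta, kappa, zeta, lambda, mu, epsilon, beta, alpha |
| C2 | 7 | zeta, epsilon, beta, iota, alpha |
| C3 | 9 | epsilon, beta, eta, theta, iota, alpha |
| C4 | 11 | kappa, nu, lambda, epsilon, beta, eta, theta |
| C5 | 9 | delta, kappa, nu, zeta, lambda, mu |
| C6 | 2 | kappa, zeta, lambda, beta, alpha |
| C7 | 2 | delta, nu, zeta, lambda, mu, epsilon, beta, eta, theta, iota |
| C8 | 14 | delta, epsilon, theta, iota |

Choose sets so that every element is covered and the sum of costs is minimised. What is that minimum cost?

4

C6, C7 together cover every element (C6 ∪ C7 = {delta, kappa, nu, zeta, lambda, mu, epsilon, beta, eta, theta, iota, alpha}); total cost 2 + 2 = 4.
No covering selection has total cost below 4.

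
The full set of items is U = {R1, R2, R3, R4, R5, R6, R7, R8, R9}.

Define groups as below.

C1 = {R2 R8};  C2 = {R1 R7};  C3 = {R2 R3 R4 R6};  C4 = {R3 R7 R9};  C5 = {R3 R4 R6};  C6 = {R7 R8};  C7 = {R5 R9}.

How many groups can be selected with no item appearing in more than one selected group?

C1, C2, C5, C7 are pairwise disjoint (C1={R2,R8}; C2={R1,R7}; C5={R3,R4,R6}; C7={R5,R9}).
Every remaining group overlaps one of these, and no 5 of the listed groups are pairwise disjoint, so 4 is the maximum.

4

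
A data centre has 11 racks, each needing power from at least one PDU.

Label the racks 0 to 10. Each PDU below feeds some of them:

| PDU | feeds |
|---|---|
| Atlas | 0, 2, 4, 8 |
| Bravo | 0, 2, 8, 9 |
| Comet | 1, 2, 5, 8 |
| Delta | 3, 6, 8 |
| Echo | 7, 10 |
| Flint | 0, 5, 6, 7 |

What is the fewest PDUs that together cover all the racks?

5

Take {Atlas, Bravo, Comet, Delta, Echo}. Their union is {0, 1, 2, 3, 4, 5, 6, 7, 8, 9, 10}, which is all 11 racks.
No 4 of the 6 PDUs cover everything (all 15 combinations miss at least one rack), so 5 is optimal.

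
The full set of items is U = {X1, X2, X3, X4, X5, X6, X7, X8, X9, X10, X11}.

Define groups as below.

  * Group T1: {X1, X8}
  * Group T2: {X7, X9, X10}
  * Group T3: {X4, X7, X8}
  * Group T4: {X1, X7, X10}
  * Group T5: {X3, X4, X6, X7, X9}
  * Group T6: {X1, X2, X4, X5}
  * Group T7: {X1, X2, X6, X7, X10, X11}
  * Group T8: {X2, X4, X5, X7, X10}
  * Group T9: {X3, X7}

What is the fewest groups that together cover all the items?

Take {T1, T5, T7, T8}. Their union is {X1, X2, X3, X4, X5, X6, X7, X8, X9, X10, X11}, which is all 11 items.
No 3 of the 9 groups cover everything (all 84 combinations miss at least one item), so 4 is optimal.

4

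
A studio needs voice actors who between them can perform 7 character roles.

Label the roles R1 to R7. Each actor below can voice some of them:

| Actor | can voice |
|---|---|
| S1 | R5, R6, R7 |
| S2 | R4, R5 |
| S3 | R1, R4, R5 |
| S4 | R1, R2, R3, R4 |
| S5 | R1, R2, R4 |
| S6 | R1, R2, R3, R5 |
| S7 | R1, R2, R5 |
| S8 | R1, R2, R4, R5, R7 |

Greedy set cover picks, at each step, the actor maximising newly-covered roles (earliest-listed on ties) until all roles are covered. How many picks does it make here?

3

Greedy: pick S8 (covers 5 new) → pick S1 (covers 1 new) → pick S4 (covers 1 new). Total picks: 3.
(The true minimum cover uses only 2 actors, so greedy is not optimal here.)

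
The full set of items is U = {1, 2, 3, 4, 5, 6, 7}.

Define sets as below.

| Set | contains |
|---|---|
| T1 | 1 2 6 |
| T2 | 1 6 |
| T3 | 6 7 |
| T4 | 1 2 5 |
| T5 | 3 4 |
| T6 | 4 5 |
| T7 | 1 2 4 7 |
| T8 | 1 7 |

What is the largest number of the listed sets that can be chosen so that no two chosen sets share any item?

3

T3, T4, T5 are pairwise disjoint (T3={6,7}; T4={1,2,5}; T5={3,4}).
Every remaining set overlaps one of these, and no 4 of the listed sets are pairwise disjoint, so 3 is the maximum.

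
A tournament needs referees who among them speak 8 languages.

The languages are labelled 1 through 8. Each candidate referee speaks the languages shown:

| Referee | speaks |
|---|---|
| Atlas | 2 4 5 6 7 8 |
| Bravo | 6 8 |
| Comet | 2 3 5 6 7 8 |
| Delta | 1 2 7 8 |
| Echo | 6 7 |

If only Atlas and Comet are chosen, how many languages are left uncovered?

Union of Atlas, Comet = {2, 3, 4, 5, 6, 7, 8}.
Not covered: 1 — 1 language.

1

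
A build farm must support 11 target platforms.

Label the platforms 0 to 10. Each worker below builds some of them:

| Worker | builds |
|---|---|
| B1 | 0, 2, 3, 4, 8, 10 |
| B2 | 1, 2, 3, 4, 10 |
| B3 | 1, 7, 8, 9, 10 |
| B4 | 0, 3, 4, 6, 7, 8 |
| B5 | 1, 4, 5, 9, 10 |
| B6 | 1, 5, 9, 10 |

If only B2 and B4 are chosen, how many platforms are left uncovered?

2

Union of B2, B4 = {0, 1, 2, 3, 4, 6, 7, 8, 10}.
Not covered: 5, 9 — 2 platforms.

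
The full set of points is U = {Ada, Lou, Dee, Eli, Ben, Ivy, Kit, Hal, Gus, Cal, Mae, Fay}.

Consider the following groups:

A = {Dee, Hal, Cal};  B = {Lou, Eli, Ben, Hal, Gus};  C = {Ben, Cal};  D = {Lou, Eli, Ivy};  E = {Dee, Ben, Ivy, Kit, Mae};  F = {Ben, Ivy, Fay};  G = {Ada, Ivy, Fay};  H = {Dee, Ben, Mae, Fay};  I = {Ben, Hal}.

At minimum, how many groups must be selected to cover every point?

B and C and E and G together: B ∪ C ∪ E ∪ G = {Ada, Lou, Dee, Eli, Ben, Ivy, Kit, Hal, Gus, Cal, Mae, Fay} — every point is covered.
No 3 of the 9 groups cover everything (all 84 combinations miss at least one point), so 4 is optimal.

4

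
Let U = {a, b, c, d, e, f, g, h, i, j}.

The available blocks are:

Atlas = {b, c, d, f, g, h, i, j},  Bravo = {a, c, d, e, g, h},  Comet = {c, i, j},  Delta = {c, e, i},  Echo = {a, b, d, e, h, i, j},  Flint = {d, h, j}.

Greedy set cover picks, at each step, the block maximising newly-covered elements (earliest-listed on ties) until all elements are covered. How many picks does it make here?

Greedy: pick Atlas (covers 8 new) → pick Bravo (covers 2 new). Total picks: 2.

2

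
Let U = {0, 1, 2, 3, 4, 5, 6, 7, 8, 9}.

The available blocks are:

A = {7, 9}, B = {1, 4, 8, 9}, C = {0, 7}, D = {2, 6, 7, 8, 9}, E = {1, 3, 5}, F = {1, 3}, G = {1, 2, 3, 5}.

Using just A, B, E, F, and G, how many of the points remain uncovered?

Union of A, B, E, F, G = {1, 2, 3, 4, 5, 7, 8, 9}.
Not covered: 0, 6 — 2 points.

2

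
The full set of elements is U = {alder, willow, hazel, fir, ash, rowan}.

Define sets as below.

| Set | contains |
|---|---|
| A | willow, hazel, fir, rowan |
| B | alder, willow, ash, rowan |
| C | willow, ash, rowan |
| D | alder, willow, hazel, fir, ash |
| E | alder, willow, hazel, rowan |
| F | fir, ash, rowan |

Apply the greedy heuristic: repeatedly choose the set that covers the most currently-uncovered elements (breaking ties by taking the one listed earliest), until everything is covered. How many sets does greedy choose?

Greedy: pick D (covers 5 new) → pick A (covers 1 new). Total picks: 2.

2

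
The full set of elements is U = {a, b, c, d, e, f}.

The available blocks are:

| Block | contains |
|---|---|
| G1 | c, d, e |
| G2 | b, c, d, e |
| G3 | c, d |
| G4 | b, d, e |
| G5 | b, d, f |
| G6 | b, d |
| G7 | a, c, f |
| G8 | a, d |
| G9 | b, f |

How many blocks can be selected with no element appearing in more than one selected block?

2

G3, G9 are pairwise disjoint (G3={c,d}; G9={b,f}).
Every remaining block overlaps one of these, and no 3 of the listed blocks are pairwise disjoint, so 2 is the maximum.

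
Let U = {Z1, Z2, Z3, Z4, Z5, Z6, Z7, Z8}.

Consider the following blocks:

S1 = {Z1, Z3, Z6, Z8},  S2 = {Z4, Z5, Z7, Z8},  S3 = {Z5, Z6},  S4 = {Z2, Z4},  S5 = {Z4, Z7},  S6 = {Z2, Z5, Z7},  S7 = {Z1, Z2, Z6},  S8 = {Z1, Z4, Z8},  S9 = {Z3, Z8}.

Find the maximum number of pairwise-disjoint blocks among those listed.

S5, S7, S9 are pairwise disjoint (S5={Z4,Z7}; S7={Z1,Z2,Z6}; S9={Z3,Z8}).
Every remaining block overlaps one of these, and no 4 of the listed blocks are pairwise disjoint, so 3 is the maximum.

3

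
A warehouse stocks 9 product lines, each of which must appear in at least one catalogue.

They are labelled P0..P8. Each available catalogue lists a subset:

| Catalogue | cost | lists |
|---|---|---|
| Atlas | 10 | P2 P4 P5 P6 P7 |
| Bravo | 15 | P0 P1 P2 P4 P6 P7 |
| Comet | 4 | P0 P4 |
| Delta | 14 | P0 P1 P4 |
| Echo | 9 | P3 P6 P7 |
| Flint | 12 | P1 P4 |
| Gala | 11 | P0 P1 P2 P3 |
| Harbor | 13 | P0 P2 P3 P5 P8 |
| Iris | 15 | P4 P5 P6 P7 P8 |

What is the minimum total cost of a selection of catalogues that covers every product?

26

Gala, Iris together cover every product (Gala ∪ Iris = {P0, P1, P2, P3, P4, P5, P6, P7, P8}); total cost 11 + 15 = 26.
The greedy pick Atlas, Gala, Harbor costs 34; no covering selection beats 26.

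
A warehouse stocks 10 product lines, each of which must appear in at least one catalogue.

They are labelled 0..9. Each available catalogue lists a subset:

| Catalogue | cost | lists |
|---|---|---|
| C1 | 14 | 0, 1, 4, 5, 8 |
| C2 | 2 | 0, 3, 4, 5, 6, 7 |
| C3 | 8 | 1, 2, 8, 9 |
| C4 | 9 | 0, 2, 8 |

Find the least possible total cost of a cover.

10

C2, C3 together cover every product (C2 ∪ C3 = {0, 1, 2, 3, 4, 5, 6, 7, 8, 9}); total cost 2 + 8 = 10.
No covering selection has total cost below 10.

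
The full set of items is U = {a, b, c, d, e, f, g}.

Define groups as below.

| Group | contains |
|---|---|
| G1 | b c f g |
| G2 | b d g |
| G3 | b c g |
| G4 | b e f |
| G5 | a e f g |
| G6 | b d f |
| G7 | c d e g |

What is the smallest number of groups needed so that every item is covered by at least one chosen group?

3

G4 and G5 and G7 together: G4 ∪ G5 ∪ G7 = {a, b, c, d, e, f, g} — every item is covered.
Only G5 contains a, so G5 is forced; the remaining 3 items need at least 2 more groups (each remaining group adds at most 2) — so at least 3 groups are needed, and 3 is optimal.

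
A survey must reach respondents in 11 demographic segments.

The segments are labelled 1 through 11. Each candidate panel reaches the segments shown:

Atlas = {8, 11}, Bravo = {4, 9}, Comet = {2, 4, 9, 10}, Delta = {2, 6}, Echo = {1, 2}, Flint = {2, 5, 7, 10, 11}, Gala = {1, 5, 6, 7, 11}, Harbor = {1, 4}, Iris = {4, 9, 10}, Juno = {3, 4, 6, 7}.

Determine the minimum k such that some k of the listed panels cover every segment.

4

Atlas and Comet and Gala and Juno together: Atlas ∪ Comet ∪ Gala ∪ Juno = {1, 2, 3, 4, 5, 6, 7, 8, 9, 10, 11} — every segment is covered.
Only Atlas contains 8, so Atlas is forced; the remaining 9 segments need at least 3 more panels (each remaining panel adds at most 4) — so at least 4 panels are needed, and 4 is optimal.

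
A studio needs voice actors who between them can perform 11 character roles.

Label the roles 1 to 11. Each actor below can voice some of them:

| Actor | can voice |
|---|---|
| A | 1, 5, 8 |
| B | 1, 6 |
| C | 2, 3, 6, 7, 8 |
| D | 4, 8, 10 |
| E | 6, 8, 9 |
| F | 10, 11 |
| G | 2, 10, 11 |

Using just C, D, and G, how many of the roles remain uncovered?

Union of C, D, G = {2, 3, 4, 6, 7, 8, 10, 11}.
Not covered: 1, 5, 9 — 3 roles.

3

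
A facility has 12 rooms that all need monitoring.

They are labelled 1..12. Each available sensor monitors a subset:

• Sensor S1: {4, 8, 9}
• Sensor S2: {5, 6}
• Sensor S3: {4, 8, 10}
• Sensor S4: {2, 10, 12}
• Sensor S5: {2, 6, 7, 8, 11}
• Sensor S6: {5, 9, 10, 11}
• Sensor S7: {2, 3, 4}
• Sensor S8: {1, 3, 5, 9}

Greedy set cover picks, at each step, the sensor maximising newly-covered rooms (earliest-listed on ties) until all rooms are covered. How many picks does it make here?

Greedy: pick S5 (covers 5 new) → pick S8 (covers 4 new) → pick S3 (covers 2 new) → pick S4 (covers 1 new). Total picks: 4.

4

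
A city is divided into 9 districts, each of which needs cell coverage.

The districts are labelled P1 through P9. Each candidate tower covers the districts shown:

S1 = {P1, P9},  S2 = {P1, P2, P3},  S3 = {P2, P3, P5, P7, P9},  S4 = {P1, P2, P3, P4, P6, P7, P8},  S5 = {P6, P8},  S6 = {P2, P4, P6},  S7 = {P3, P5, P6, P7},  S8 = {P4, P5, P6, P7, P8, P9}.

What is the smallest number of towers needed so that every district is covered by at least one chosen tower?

S3 and S4 together: S3 ∪ S4 = {P1, P2, P3, P4, P5, P6, P7, P8, P9} — every district is covered.
No single tower has all 9 districts (the largest, S4, has 7), so 2 is optimal.

2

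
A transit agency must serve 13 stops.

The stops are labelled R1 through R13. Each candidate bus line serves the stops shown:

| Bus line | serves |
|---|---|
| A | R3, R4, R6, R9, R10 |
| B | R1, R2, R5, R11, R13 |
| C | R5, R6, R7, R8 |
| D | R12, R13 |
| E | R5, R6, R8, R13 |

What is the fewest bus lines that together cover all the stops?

4

A and B and C and D together: A ∪ B ∪ C ∪ D = {R1, R2, R3, R4, R5, R6, R7, R8, R9, R10, R11, R12, R13} — every stop is covered.
Only C contains R7, so C is forced; the remaining 9 stops need at least 3 more bus lines (each remaining bus line adds at most 4) — so at least 4 bus lines are needed, and 4 is optimal.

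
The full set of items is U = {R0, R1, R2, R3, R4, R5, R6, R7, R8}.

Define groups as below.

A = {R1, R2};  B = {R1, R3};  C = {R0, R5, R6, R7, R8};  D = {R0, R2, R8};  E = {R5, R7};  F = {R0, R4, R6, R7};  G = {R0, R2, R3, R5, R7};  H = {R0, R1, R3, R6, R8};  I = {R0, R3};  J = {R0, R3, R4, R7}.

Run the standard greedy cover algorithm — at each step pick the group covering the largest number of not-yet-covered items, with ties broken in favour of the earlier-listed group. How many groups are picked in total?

Greedy: pick C (covers 5 new) → pick A (covers 2 new) → pick J (covers 2 new). Total picks: 3.

3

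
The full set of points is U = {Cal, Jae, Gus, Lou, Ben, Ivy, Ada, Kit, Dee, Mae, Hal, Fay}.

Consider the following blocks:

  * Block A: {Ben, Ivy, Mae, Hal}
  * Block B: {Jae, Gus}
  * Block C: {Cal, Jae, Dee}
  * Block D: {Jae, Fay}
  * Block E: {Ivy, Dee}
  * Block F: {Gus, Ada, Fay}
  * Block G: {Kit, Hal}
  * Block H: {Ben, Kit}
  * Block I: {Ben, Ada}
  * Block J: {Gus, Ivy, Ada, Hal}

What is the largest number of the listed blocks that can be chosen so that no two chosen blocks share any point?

4

B, E, G, I are pairwise disjoint (B={Jae,Gus}; E={Ivy,Dee}; G={Kit,Hal}; I={Ben,Ada}).
Every remaining block overlaps one of these, and no 5 of the listed blocks are pairwise disjoint, so 4 is the maximum.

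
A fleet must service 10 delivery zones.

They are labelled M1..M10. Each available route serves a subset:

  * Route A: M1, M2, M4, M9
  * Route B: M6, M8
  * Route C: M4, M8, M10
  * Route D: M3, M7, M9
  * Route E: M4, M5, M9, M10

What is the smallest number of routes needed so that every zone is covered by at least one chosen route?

Take {A, B, D, E}. Their union is {M1, M2, M3, M4, M5, M6, M7, M8, M9, M10}, which is all 10 zones.
Only A contains M1, so A is forced; the remaining 6 zones need at least 3 more routes (each remaining route adds at most 2) — so at least 4 routes are needed, and 4 is optimal.

4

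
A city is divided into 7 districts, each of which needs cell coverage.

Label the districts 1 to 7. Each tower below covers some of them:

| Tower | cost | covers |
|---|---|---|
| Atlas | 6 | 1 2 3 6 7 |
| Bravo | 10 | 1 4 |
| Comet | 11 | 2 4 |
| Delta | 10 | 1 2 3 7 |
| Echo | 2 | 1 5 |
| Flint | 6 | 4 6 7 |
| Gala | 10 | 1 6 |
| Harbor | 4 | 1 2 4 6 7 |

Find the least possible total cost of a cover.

Atlas, Echo, Harbor together cover every district (Atlas ∪ Echo ∪ Harbor = {1, 2, 3, 4, 5, 6, 7}); total cost 6 + 2 + 4 = 12.
No covering selection has total cost below 12.

12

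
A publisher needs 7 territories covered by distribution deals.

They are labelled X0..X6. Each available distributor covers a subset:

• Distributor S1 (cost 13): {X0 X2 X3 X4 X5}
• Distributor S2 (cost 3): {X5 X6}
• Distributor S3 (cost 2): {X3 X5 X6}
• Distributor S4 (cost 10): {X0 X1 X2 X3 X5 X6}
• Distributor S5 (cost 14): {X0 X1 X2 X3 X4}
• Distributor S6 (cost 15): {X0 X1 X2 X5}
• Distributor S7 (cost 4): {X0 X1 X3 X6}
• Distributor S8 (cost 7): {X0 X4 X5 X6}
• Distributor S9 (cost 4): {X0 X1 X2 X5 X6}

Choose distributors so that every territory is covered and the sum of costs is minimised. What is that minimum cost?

S3, S8, S9 together cover every territory (S3 ∪ S8 ∪ S9 = {X0, X1, X2, X3, X4, X5, X6}); total cost 2 + 7 + 4 = 13.
No covering selection has total cost below 13.

13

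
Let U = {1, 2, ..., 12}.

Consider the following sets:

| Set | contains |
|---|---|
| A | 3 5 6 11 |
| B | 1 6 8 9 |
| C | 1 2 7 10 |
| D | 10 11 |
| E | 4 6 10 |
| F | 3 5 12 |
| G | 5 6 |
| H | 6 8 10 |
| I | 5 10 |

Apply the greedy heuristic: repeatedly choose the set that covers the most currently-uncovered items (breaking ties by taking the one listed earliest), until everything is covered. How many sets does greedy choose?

Greedy: pick A (covers 4 new) → pick C (covers 4 new) → pick B (covers 2 new) → pick E (covers 1 new) → pick F (covers 1 new). Total picks: 5.

5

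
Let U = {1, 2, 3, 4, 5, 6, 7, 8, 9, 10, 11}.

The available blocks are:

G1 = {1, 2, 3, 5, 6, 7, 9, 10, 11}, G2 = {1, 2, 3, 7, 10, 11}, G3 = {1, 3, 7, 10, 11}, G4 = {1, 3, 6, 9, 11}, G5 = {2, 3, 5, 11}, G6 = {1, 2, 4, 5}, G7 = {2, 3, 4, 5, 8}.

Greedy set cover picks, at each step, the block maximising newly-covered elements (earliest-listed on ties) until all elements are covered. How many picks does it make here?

Greedy: pick G1 (covers 9 new) → pick G7 (covers 2 new). Total picks: 2.

2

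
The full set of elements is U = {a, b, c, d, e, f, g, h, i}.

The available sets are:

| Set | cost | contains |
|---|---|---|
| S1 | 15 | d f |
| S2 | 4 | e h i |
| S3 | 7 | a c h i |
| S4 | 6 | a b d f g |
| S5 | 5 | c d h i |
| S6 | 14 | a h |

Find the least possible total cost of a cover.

15

S2, S4, S5 together cover every element (S2 ∪ S4 ∪ S5 = {a, b, c, d, e, f, g, h, i}); total cost 4 + 6 + 5 = 15.
No covering selection has total cost below 15.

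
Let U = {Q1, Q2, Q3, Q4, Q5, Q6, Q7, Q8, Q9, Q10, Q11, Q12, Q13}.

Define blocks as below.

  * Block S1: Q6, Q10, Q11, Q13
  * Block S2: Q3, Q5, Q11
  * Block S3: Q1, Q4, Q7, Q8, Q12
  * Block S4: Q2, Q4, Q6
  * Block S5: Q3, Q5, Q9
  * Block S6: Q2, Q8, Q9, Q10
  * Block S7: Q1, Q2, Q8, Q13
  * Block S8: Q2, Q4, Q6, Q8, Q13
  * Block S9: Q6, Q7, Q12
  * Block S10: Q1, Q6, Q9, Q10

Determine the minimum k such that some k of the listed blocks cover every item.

4

S2 and S3 and S8 and S10 together: S2 ∪ S3 ∪ S8 ∪ S10 = {Q1, Q2, Q3, Q4, Q5, Q6, Q7, Q8, Q9, Q10, Q11, Q12, Q13} — every item is covered.
No 3 of the 10 blocks cover everything (all 120 combinations miss at least one item), so 4 is optimal.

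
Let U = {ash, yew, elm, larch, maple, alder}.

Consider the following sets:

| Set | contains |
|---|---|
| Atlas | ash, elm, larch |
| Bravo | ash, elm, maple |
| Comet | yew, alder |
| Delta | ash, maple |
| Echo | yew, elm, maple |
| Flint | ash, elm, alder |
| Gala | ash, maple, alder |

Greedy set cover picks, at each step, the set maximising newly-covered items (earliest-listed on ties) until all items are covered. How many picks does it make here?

3

Greedy: pick Atlas (covers 3 new) → pick Comet (covers 2 new) → pick Bravo (covers 1 new). Total picks: 3.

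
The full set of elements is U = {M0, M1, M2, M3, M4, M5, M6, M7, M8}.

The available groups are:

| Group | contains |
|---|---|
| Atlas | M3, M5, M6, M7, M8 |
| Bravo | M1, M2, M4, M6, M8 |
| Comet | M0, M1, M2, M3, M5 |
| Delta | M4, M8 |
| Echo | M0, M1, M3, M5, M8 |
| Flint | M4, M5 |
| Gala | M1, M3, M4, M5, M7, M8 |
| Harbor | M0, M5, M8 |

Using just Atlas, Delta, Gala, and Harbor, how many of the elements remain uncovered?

1

Union of Atlas, Delta, Gala, Harbor = {M0, M1, M3, M4, M5, M6, M7, M8}.
Not covered: M2 — 1 element.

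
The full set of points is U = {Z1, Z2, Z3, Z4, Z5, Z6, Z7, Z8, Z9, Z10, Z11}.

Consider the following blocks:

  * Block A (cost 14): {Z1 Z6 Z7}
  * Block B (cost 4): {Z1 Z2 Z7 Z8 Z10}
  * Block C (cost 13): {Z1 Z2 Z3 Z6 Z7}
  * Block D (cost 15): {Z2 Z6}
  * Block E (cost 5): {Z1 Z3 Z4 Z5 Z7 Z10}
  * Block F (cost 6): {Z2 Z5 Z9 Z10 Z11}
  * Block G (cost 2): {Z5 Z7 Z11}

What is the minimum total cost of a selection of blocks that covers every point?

28

B, C, E, F together cover every point (B ∪ C ∪ E ∪ F = {Z1, Z2, Z3, Z4, Z5, Z6, Z7, Z8, Z9, Z10, Z11}); total cost 4 + 13 + 5 + 6 = 28.
The greedy pick G, B, E, F, C costs 30; no covering selection beats 28.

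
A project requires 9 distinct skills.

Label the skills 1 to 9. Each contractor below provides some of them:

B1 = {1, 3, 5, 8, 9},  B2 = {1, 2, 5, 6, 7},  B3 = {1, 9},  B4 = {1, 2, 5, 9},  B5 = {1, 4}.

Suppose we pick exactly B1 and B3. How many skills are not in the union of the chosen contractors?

4

Union of B1, B3 = {1, 3, 5, 8, 9}.
Not covered: 2, 4, 6, 7 — 4 skills.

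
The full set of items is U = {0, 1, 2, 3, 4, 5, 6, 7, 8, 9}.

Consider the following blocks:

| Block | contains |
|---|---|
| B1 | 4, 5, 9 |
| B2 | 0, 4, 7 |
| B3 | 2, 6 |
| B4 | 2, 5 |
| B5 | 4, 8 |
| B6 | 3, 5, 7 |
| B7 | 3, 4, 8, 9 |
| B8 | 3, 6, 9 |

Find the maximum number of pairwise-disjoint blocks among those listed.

B2, B4, B8 are pairwise disjoint (B2={0,4,7}; B4={2,5}; B8={3,6,9}).
Every remaining block overlaps one of these, and no 4 of the listed blocks are pairwise disjoint, so 3 is the maximum.

3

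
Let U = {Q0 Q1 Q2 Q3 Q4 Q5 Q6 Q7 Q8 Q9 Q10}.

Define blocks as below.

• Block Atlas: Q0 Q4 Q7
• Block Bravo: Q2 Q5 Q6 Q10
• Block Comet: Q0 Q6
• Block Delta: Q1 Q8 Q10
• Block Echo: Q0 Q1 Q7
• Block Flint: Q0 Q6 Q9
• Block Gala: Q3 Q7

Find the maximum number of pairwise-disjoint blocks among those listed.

3

Comet, Delta, Gala are pairwise disjoint (Comet={Q0,Q6}; Delta={Q1,Q8,Q10}; Gala={Q3,Q7}).
Every remaining block overlaps one of these, and no 4 of the listed blocks are pairwise disjoint, so 3 is the maximum.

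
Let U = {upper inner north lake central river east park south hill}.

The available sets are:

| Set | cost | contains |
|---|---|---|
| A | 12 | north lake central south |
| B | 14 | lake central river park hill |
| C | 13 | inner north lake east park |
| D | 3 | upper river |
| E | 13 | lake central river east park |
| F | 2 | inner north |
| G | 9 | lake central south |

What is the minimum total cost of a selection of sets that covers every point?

39

B, C, D, G together cover every point (B ∪ C ∪ D ∪ G = {upper, inner, north, lake, central, river, east, park, south, hill}); total cost 14 + 13 + 3 + 9 = 39.
The greedy pick F, D, G, C, B costs 41; no covering selection beats 39.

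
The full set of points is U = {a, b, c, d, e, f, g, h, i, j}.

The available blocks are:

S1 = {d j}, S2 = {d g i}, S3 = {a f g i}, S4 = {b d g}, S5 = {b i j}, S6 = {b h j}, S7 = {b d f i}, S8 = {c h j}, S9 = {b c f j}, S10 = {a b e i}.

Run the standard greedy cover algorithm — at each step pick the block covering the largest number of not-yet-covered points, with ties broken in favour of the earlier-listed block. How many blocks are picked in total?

5

Greedy: pick S3 (covers 4 new) → pick S6 (covers 3 new) → pick S1 (covers 1 new) → pick S8 (covers 1 new) → pick S10 (covers 1 new). Total picks: 5.
(The true minimum cover uses only 4 blocks, so greedy is not optimal here.)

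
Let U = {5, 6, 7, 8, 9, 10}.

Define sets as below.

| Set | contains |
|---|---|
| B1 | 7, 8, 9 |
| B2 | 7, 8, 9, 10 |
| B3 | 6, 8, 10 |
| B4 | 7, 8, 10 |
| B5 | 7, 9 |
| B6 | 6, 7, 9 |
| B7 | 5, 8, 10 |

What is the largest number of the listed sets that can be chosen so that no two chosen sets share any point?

2

B6, B7 are pairwise disjoint (B6={6,7,9}; B7={5,8,10}).
Every remaining set overlaps one of these, and no 3 of the listed sets are pairwise disjoint, so 2 is the maximum.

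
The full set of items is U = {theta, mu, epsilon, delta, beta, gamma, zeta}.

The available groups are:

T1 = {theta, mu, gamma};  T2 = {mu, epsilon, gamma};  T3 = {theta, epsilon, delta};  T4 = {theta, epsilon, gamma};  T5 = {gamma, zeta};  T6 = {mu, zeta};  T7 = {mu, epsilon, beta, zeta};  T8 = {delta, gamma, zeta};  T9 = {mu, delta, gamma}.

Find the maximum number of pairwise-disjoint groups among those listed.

T3, T5 are pairwise disjoint (T3={theta,epsilon,delta}; T5={gamma,zeta}).
Every remaining group overlaps one of these, and no 3 of the listed groups are pairwise disjoint, so 2 is the maximum.

2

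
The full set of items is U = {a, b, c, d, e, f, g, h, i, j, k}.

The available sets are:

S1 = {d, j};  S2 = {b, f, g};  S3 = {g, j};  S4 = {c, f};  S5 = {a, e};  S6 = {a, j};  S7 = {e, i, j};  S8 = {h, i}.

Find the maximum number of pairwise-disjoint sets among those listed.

S1, S4, S5, S8 are pairwise disjoint (S1={d,j}; S4={c,f}; S5={a,e}; S8={h,i}).
Every remaining set overlaps one of these, and no 5 of the listed sets are pairwise disjoint, so 4 is the maximum.

4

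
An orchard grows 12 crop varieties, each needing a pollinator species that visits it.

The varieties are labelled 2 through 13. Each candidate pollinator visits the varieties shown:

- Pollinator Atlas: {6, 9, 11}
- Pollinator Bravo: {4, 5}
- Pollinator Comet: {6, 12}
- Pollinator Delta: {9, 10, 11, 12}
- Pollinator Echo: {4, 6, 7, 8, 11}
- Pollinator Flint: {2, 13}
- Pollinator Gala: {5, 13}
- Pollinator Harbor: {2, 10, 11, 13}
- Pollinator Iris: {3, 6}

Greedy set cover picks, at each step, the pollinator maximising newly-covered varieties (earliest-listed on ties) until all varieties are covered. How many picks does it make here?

Greedy: pick Echo (covers 5 new) → pick Delta (covers 3 new) → pick Flint (covers 2 new) → pick Bravo (covers 1 new) → pick Iris (covers 1 new). Total picks: 5.

5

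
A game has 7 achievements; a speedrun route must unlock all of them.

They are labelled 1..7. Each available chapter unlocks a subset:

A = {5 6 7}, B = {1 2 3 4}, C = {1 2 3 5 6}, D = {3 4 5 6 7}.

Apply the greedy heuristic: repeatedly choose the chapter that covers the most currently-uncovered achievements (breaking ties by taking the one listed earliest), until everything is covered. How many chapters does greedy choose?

2

Greedy: pick C (covers 5 new) → pick D (covers 2 new). Total picks: 2.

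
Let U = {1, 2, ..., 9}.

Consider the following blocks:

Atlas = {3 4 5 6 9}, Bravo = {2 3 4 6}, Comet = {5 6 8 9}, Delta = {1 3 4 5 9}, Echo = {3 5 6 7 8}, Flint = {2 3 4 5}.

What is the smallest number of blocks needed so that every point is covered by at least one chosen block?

3

Bravo and Delta and Echo together: Bravo ∪ Delta ∪ Echo = {1, 2, 3, 4, 5, 6, 7, 8, 9} — every point is covered.
Only Delta contains 1, so Delta is forced; the remaining 4 points need at least 2 more blocks (each remaining block adds at most 3) — so at least 3 blocks are needed, and 3 is optimal.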